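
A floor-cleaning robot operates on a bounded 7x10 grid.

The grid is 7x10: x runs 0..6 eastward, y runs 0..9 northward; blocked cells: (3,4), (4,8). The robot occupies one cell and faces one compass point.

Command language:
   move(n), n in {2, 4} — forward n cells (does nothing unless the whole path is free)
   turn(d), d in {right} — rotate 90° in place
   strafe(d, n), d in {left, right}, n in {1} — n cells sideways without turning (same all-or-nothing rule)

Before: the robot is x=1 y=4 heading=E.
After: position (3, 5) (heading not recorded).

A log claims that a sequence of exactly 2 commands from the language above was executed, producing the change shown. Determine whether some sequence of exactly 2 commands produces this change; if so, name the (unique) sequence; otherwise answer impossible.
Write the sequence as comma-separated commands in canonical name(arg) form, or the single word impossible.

key: order matters: swapping strafe(left, 1) and move(2) lands elsewhere
from: x=1 y=4 heading=E
1. strafe(left, 1) → x=1 y=5 heading=E
2. move(2) → x=3 y=5 heading=E
uniquely the one of 25 2-step routes that fits.

strafe(left, 1), move(2)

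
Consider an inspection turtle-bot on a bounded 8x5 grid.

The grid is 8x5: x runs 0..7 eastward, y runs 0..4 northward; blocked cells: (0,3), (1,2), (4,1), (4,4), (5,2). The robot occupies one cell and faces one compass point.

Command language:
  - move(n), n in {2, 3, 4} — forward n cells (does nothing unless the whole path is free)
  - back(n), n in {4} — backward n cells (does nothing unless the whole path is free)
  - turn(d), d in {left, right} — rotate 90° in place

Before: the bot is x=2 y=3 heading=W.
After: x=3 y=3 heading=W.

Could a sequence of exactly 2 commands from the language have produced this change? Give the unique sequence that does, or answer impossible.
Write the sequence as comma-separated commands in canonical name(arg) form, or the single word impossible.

back(4), move(3)

key: order matters: swapping back(4) and move(3) lands elsewhere
from: x=2 y=3 heading=W
step 1 (back(4)): x=6 y=3 heading=W
step 2 (move(3)): x=3 y=3 heading=W
no rival 2-sequence matches.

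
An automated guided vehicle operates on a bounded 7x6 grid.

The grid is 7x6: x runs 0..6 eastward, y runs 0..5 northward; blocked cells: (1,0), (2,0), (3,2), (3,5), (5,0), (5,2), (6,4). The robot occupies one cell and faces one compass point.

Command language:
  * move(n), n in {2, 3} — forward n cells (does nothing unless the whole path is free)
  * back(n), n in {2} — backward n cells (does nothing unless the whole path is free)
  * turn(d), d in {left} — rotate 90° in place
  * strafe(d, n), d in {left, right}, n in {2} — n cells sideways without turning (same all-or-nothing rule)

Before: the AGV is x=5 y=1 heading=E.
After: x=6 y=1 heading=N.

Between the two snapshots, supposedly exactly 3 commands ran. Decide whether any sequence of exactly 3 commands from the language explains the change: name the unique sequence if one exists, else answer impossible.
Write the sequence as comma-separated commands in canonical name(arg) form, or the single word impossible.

key: cell and facing (now N) both changed — the 3 commands mix motion and turning
from: x=5 y=1 heading=E
[1] after back(2): x=3 y=1 heading=E
[2] after move(3): x=6 y=1 heading=E
[3] after turn(left): x=6 y=1 heading=N
no other 3-command option fits: unique.

back(2), move(3), turn(left)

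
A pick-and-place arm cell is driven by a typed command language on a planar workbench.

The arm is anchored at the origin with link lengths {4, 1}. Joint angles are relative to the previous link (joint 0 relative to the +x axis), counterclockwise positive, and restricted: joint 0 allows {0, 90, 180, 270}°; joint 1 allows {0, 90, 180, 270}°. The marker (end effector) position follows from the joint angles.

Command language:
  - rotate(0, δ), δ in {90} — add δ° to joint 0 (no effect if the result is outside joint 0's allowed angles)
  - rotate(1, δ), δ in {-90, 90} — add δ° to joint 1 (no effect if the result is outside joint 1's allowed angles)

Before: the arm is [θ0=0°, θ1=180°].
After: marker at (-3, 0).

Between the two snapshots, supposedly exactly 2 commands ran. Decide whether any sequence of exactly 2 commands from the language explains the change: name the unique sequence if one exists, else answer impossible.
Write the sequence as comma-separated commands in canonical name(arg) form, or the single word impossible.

start: [θ0=0°, θ1=180°]
step 1 (rotate(0, 90)): [θ0=90°, θ1=180°]
step 2 (rotate(0, 90)): [θ0=180°, θ1=180°]
all 9 alternatives checked — unique.

rotate(0, 90), rotate(0, 90)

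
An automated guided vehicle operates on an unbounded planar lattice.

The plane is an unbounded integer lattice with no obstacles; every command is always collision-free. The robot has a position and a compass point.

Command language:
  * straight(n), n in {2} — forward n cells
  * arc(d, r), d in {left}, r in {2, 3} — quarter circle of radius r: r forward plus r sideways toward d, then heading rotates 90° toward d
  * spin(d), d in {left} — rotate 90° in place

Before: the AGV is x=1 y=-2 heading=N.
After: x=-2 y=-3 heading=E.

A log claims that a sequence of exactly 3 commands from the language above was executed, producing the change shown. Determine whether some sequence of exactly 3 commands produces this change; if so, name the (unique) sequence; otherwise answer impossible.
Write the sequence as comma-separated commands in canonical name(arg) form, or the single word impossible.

key: running arc(left, 2) before arc(left, 3) would end elsewhere — order is forced
begin: x=1 y=-2 heading=N
1. arc(left, 3) → x=-2 y=1 heading=W
2. arc(left, 2) → x=-4 y=-1 heading=S
3. arc(left, 2) → x=-2 y=-3 heading=E
no other 3-command option fits: unique.

arc(left, 3), arc(left, 2), arc(left, 2)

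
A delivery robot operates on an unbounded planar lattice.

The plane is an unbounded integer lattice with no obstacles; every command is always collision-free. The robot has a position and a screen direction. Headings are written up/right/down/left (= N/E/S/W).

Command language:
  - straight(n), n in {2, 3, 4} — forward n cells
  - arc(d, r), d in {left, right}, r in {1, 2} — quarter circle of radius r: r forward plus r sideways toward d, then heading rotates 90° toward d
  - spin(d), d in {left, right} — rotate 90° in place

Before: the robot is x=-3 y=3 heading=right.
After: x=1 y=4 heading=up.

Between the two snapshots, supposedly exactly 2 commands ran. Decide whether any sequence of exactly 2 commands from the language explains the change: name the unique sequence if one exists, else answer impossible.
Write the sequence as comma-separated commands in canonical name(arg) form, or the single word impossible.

straight(3), arc(left, 1)

key: cell and facing (now N) both changed — the 2 commands mix motion and turning
initial: x=-3 y=3 heading=right
[1] after straight(3): x=0 y=3 heading=right
[2] after arc(left, 1): x=1 y=4 heading=up
no other 2-command option fits: unique.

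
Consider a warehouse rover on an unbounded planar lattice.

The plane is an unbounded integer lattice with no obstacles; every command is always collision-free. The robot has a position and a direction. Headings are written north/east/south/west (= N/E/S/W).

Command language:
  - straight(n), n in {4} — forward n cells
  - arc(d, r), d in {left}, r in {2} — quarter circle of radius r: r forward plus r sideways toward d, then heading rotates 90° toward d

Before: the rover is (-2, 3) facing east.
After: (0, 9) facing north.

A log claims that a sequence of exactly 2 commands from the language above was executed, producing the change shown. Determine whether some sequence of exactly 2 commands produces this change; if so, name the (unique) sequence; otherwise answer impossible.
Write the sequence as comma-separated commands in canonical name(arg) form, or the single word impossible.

key: order matters: swapping arc(left, 2) and straight(4) lands elsewhere
start: (-2, 3) facing east
t=1 arc(left, 2) ⇒ (0, 5) facing north
t=2 straight(4) ⇒ (0, 9) facing north
all 4 alternatives checked — unique.

arc(left, 2), straight(4)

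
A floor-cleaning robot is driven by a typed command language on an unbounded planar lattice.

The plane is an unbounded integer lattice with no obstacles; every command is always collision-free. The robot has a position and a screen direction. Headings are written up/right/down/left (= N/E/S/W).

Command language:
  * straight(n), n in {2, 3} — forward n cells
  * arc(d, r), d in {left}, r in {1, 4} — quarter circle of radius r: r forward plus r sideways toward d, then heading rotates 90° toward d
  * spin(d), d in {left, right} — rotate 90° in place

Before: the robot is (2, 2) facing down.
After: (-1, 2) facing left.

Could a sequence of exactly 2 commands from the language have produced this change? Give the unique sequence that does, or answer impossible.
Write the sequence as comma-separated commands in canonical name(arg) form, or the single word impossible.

spin(right), straight(3)

key: position moved to (-1,2) AND the heading swung to W — translation plus rotation needed
from: (2, 2) facing down
1. spin(right) → (2, 2) facing left
2. straight(3) → (-1, 2) facing left
no rival 2-sequence matches.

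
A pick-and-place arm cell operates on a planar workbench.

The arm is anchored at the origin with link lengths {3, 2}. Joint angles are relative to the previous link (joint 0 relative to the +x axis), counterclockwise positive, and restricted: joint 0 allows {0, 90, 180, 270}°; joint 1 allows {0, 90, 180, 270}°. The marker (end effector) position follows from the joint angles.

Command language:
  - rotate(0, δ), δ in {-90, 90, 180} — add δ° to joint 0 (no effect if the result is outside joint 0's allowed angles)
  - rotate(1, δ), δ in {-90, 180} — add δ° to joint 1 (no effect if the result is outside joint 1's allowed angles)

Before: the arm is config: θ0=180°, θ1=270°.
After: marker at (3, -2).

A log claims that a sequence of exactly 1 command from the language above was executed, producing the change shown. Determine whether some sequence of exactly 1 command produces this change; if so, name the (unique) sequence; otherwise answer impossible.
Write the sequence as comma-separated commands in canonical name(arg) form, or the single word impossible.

rotate(0, 180)

start: config: θ0=180°, θ1=270°
[1] after rotate(0, 180): config: θ0=0°, θ1=270°
all 5 alternatives checked — unique.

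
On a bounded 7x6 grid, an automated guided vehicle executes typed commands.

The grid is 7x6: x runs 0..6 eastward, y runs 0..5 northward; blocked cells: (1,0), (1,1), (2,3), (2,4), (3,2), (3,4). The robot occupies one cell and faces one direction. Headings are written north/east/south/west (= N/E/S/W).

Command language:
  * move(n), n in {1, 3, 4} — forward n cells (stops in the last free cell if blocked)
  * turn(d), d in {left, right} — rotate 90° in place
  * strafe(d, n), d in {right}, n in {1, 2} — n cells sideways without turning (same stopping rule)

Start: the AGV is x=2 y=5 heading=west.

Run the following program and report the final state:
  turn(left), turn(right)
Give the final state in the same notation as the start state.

x=2 y=5 heading=west

from: x=2 y=5 heading=west
1. turn(left) → x=2 y=5 heading=south
2. turn(right) → x=2 y=5 heading=west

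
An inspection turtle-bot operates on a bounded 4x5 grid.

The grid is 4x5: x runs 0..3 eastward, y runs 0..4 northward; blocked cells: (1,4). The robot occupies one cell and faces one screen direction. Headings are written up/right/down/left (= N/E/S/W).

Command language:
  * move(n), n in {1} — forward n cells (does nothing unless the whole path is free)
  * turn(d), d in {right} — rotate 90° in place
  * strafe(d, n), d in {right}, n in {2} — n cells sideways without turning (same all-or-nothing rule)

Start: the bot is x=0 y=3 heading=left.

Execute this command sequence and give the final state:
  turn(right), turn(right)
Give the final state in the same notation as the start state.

x=0 y=3 heading=right

from: x=0 y=3 heading=left
1. turn(right) → x=0 y=3 heading=up
2. turn(right) → x=0 y=3 heading=right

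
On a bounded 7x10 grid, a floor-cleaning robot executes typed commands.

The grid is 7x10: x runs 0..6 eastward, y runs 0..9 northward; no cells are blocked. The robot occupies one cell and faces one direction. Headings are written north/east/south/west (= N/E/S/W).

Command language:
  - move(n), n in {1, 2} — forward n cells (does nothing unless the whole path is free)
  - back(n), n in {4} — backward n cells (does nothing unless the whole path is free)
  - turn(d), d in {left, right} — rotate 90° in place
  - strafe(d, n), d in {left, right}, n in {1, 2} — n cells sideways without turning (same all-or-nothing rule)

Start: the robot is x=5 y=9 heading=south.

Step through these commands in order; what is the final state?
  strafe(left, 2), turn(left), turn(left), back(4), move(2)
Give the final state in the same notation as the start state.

t0: x=5 y=9 heading=south
t=1 strafe(left, 2) ⇒ x=5 y=9 heading=south
t=2 turn(left) ⇒ x=5 y=9 heading=east
t=3 turn(left) ⇒ x=5 y=9 heading=north
t=4 back(4) ⇒ x=5 y=5 heading=north
t=5 move(2) ⇒ x=5 y=7 heading=north

x=5 y=7 heading=north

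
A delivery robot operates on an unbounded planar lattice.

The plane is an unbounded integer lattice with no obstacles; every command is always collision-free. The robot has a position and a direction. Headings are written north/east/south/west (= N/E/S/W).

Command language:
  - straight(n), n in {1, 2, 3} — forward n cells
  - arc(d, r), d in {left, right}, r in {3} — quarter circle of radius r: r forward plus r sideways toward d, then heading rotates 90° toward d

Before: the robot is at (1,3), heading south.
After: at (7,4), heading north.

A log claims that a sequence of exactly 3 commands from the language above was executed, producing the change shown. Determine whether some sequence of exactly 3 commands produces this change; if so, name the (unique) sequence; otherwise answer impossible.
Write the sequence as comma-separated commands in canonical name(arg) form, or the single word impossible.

key: order matters: swapping arc(left, 3) and straight(1) lands elsewhere
begin: at (1,3), heading south
1. arc(left, 3) → at (4,0), heading east
2. arc(left, 3) → at (7,3), heading north
3. straight(1) → at (7,4), heading north
uniquely the one of 125 3-step routes that fits.

arc(left, 3), arc(left, 3), straight(1)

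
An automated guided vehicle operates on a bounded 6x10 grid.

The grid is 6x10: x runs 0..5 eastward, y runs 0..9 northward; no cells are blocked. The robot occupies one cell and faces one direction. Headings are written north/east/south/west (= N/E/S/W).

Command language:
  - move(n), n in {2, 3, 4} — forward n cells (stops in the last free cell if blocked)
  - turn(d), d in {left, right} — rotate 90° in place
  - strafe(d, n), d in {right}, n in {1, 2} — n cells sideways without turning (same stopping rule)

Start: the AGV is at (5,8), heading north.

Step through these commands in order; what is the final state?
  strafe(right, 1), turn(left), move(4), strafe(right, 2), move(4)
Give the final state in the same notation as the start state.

at (0,9), heading west

from: at (5,8), heading north
[1] after strafe(right, 1): at (5,8), heading north
[2] after turn(left): at (5,8), heading west
[3] after move(4): at (1,8), heading west
[4] after strafe(right, 2): at (1,9), heading west
[5] after move(4): at (0,9), heading west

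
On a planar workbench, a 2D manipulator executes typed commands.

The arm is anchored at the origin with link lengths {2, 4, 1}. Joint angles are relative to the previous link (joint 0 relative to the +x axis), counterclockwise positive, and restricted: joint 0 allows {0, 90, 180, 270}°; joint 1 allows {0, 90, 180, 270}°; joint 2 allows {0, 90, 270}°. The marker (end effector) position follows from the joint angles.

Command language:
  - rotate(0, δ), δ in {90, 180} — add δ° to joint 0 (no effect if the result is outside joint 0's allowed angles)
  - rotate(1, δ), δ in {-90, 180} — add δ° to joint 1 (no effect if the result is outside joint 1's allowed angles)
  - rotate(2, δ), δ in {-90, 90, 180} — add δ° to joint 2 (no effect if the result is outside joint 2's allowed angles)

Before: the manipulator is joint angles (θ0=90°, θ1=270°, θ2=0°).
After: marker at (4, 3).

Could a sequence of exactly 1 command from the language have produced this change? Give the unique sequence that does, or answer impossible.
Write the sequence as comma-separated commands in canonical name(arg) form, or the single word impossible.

rotate(2, 90)

t0: joint angles (θ0=90°, θ1=270°, θ2=0°)
1. rotate(2, 90) → joint angles (θ0=90°, θ1=270°, θ2=90°)
uniquely the one of 7 1-step routes that fits.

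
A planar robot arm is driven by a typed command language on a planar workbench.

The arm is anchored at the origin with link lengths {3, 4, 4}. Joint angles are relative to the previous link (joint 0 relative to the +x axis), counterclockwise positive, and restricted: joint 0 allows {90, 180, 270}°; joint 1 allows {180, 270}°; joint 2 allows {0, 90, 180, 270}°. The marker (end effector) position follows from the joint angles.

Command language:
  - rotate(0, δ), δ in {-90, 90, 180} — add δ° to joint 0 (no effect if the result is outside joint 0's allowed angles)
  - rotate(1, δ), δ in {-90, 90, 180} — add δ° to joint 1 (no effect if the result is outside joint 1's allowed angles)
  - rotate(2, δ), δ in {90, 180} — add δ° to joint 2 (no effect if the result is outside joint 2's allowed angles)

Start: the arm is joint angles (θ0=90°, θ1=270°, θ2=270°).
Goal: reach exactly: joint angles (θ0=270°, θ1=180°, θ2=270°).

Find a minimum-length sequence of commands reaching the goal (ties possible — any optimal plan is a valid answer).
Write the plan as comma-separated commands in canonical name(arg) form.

begin: joint angles (θ0=90°, θ1=270°, θ2=270°)
t=1 rotate(0, 180) ⇒ joint angles (θ0=270°, θ1=270°, θ2=270°)
t=2 rotate(1, -90) ⇒ joint angles (θ0=270°, θ1=180°, θ2=270°)
shorter routes all fall short; 2 is best.

rotate(0, 180), rotate(1, -90)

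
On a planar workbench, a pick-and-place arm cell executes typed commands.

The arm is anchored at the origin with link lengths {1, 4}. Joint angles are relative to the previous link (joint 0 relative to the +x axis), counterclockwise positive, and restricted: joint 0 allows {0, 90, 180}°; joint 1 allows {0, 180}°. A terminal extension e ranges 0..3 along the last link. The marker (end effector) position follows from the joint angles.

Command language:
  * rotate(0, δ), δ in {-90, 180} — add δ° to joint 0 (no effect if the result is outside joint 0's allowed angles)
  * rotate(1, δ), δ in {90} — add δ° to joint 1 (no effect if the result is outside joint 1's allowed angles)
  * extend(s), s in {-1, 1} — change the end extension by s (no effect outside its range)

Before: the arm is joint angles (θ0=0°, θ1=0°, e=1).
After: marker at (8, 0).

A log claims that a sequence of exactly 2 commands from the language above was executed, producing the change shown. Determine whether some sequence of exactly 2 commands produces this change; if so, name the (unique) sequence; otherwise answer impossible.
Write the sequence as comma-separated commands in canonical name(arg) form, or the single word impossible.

from: joint angles (θ0=0°, θ1=0°, e=1)
[1] after extend(1): joint angles (θ0=0°, θ1=0°, e=2)
[2] after extend(1): joint angles (θ0=0°, θ1=0°, e=3)
no rival 2-sequence matches.

extend(1), extend(1)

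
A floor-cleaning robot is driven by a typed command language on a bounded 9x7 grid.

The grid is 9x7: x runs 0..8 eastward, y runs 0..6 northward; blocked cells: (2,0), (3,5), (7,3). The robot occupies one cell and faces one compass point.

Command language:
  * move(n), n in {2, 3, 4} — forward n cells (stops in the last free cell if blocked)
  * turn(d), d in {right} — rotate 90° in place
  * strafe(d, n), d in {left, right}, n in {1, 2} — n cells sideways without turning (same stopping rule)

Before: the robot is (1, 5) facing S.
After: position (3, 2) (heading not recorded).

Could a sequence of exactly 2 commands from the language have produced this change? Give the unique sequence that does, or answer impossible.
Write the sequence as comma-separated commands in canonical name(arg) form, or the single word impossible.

key: running strafe(left, 2) before move(3) would end elsewhere — order is forced
initial: (1, 5) facing S
t=1 move(3) ⇒ (1, 2) facing S
t=2 strafe(left, 2) ⇒ (3, 2) facing S
uniquely the one of 64 2-step routes that fits.

move(3), strafe(left, 2)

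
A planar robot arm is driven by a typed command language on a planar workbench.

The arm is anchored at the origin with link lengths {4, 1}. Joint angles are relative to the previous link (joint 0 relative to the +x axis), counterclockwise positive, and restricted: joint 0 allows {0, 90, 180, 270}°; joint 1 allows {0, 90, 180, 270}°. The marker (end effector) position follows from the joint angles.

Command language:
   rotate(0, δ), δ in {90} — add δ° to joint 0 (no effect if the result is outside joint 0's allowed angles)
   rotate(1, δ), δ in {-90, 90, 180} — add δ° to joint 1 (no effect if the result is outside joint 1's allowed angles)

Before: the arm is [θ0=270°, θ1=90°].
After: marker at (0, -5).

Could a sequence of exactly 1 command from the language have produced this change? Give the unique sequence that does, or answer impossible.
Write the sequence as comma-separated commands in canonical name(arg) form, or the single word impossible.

rotate(1, -90)

from: [θ0=270°, θ1=90°]
t=1 rotate(1, -90) ⇒ [θ0=270°, θ1=0°]
uniquely the one of 4 1-step routes that fits.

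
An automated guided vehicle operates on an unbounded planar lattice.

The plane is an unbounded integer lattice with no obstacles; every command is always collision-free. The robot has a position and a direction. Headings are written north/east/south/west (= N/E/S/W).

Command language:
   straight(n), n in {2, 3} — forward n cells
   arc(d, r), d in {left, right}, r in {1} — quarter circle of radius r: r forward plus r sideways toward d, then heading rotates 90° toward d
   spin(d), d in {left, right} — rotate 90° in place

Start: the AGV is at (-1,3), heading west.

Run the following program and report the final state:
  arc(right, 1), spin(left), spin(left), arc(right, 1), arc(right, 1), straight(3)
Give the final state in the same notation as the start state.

start: at (-1,3), heading west
t=1 arc(right, 1) ⇒ at (-2,4), heading north
t=2 spin(left) ⇒ at (-2,4), heading west
t=3 spin(left) ⇒ at (-2,4), heading south
t=4 arc(right, 1) ⇒ at (-3,3), heading west
t=5 arc(right, 1) ⇒ at (-4,4), heading north
t=6 straight(3) ⇒ at (-4,7), heading north

at (-4,7), heading north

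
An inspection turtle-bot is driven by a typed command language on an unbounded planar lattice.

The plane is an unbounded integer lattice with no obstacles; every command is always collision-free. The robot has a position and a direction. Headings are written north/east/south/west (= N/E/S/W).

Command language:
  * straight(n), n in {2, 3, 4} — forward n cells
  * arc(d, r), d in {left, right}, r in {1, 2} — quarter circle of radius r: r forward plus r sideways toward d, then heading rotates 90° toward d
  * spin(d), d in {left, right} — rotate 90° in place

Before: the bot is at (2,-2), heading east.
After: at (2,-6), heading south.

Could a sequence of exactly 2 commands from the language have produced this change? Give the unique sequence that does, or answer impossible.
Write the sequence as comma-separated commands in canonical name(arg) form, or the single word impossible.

spin(right), straight(4)

key: running straight(4) before spin(right) would end elsewhere — order is forced
begin: at (2,-2), heading east
[1] after spin(right): at (2,-2), heading south
[2] after straight(4): at (2,-6), heading south
no other 2-command option fits: unique.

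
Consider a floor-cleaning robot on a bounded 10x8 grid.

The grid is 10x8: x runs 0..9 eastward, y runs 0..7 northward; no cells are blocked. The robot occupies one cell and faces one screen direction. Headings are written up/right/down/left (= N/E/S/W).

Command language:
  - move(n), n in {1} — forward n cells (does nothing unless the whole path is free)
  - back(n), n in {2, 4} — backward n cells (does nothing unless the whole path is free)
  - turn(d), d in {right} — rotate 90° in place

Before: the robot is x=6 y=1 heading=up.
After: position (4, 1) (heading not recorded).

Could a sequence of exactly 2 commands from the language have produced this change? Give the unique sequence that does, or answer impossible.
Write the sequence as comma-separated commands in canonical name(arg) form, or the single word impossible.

key: running back(2) before turn(right) would end elsewhere — order is forced
initial: x=6 y=1 heading=up
1. turn(right) → x=6 y=1 heading=right
2. back(2) → x=4 y=1 heading=right
no rival 2-sequence matches.

turn(right), back(2)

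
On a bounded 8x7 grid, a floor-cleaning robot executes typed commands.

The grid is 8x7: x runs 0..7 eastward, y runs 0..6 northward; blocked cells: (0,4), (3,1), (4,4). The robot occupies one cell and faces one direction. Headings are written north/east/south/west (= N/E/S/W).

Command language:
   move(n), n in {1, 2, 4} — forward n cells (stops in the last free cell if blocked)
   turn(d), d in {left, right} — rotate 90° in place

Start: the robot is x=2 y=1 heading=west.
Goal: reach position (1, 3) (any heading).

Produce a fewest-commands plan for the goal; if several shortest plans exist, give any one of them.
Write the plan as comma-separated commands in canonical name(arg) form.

move(1), turn(right), move(2)

initial: x=2 y=1 heading=west
step 1 (move(1)): x=1 y=1 heading=west
step 2 (turn(right)): x=1 y=1 heading=north
step 3 (move(2)): x=1 y=3 heading=north
shorter routes all fall short; 3 is best.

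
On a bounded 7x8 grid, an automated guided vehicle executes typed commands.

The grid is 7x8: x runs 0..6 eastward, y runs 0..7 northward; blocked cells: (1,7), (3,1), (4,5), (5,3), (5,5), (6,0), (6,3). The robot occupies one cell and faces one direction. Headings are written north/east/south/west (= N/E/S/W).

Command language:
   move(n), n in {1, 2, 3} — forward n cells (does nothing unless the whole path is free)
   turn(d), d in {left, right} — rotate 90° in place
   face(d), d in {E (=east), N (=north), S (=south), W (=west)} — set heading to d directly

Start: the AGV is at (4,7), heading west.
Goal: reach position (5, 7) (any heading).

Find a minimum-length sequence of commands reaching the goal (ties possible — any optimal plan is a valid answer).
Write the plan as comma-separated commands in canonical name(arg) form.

face(E), move(1)

from: at (4,7), heading west
[1] after face(E): at (4,7), heading east
[2] after move(1): at (5,7), heading east
shorter routes all fall short; 2 is best.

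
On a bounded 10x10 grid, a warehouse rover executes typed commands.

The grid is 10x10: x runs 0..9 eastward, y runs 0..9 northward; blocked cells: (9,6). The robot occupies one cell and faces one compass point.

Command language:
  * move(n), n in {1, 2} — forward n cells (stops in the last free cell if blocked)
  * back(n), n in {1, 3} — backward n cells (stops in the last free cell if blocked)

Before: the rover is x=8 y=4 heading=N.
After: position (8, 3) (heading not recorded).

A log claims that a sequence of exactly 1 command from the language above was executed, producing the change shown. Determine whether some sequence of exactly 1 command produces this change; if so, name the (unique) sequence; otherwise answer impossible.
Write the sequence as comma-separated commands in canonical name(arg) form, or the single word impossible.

back(1)

start: x=8 y=4 heading=N
1. back(1) → x=8 y=3 heading=N
all 4 alternatives checked — unique.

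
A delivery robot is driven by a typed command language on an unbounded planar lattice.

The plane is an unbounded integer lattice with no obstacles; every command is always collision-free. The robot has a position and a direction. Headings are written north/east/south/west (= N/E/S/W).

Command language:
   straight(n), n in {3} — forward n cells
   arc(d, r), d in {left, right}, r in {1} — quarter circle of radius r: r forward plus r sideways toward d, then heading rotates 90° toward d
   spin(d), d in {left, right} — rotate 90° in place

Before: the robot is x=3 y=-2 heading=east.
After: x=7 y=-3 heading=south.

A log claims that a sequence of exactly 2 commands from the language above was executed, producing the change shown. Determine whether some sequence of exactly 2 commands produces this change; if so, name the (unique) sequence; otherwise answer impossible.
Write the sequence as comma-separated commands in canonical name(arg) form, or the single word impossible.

key: running arc(right, 1) before straight(3) would end elsewhere — order is forced
initial: x=3 y=-2 heading=east
1. straight(3) → x=6 y=-2 heading=east
2. arc(right, 1) → x=7 y=-3 heading=south
no other 2-command option fits: unique.

straight(3), arc(right, 1)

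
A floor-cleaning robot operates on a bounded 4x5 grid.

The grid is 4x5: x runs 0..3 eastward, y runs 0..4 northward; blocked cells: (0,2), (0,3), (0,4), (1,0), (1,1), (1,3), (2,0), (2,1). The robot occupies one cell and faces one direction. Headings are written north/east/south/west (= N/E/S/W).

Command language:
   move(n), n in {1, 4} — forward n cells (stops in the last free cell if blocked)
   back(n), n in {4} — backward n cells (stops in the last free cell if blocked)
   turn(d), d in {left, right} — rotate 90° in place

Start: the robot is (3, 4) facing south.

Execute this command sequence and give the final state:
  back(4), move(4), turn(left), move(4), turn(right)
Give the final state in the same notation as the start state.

t0: (3, 4) facing south
t=1 back(4) ⇒ (3, 4) facing south
t=2 move(4) ⇒ (3, 0) facing south
t=3 turn(left) ⇒ (3, 0) facing east
t=4 move(4) ⇒ (3, 0) facing east
t=5 turn(right) ⇒ (3, 0) facing south

(3, 0) facing south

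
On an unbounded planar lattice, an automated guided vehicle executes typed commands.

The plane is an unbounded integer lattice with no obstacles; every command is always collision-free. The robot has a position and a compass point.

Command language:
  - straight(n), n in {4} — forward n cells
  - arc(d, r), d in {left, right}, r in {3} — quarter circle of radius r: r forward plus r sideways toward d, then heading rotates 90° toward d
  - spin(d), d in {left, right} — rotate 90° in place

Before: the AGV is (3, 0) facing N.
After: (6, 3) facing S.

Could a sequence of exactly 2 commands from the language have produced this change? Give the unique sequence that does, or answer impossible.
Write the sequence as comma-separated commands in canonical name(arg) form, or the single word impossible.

arc(right, 3), spin(right)

key: cell and facing (now S) both changed — the 2 commands mix motion and turning
t0: (3, 0) facing N
1. arc(right, 3) → (6, 3) facing E
2. spin(right) → (6, 3) facing S
uniquely the one of 25 2-step routes that fits.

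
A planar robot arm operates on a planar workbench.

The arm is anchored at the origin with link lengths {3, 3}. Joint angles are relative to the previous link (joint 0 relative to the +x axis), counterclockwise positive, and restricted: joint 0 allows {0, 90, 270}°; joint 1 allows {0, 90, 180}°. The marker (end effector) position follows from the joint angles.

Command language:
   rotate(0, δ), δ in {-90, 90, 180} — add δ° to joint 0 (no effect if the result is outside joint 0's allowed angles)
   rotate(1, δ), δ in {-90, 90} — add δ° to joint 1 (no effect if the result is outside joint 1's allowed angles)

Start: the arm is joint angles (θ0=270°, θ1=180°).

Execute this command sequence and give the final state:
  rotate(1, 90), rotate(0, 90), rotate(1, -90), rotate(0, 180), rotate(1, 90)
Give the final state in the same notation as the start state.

initial: joint angles (θ0=270°, θ1=180°)
[1] after rotate(1, 90): joint angles (θ0=270°, θ1=180°)
[2] after rotate(0, 90): joint angles (θ0=0°, θ1=180°)
[3] after rotate(1, -90): joint angles (θ0=0°, θ1=90°)
[4] after rotate(0, 180): joint angles (θ0=0°, θ1=90°)
[5] after rotate(1, 90): joint angles (θ0=0°, θ1=180°)

joint angles (θ0=0°, θ1=180°)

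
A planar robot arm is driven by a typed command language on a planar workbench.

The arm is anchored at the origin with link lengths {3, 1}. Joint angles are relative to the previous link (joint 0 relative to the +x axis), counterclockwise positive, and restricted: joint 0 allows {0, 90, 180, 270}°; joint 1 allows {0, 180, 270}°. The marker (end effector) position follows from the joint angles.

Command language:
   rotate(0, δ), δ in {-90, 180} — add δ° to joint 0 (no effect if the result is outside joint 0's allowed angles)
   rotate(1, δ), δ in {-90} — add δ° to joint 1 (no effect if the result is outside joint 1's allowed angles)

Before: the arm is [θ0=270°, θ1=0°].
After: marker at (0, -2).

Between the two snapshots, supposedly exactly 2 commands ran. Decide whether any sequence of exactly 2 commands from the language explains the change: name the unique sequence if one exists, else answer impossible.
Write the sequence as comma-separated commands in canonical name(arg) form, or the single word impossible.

rotate(1, -90), rotate(1, -90)

from: [θ0=270°, θ1=0°]
1. rotate(1, -90) → [θ0=270°, θ1=270°]
2. rotate(1, -90) → [θ0=270°, θ1=180°]
all 9 alternatives checked — unique.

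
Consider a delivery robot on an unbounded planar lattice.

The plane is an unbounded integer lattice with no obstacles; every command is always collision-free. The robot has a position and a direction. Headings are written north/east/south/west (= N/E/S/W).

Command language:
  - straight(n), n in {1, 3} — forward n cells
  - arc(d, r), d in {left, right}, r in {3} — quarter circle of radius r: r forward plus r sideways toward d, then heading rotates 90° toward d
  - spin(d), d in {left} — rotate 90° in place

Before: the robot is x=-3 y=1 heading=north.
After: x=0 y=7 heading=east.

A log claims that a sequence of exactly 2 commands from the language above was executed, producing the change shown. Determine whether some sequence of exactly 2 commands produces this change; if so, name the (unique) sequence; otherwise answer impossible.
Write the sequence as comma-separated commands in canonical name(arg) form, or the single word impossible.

key: cell and facing (now E) both changed — the 2 commands mix motion and turning
start: x=-3 y=1 heading=north
1. straight(3) → x=-3 y=4 heading=north
2. arc(right, 3) → x=0 y=7 heading=east
all 25 alternatives checked — unique.

straight(3), arc(right, 3)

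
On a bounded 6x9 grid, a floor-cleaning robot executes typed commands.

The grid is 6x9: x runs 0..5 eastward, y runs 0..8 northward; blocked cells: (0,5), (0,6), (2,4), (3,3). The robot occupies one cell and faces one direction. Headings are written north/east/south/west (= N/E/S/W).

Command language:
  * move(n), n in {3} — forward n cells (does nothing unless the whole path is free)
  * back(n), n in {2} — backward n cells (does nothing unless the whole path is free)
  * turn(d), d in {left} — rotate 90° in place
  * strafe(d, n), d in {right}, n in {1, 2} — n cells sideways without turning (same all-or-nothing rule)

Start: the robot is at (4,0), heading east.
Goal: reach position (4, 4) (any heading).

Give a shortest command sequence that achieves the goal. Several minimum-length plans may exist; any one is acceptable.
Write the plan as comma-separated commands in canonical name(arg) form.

start: at (4,0), heading east
step 1 (turn(left)): at (4,0), heading north
step 2 (move(3)): at (4,3), heading north
step 3 (move(3)): at (4,6), heading north
step 4 (back(2)): at (4,4), heading north
shorter routes all fall short; 4 is best.

turn(left), move(3), move(3), back(2)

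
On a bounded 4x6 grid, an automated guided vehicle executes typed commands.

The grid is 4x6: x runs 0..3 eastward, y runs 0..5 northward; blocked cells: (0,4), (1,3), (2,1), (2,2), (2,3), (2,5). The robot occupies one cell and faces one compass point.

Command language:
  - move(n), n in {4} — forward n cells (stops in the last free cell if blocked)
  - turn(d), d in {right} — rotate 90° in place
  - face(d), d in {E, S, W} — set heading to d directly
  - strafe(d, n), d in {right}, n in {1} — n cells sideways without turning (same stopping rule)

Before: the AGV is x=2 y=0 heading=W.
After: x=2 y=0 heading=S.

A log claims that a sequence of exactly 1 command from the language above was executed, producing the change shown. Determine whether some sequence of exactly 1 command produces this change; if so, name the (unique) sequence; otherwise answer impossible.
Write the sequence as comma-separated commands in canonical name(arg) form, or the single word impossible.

face(S)

key: parked at (2,0) the whole time — nothing moves the robot
t0: x=2 y=0 heading=W
[1] after face(S): x=2 y=0 heading=S
uniquely the one of 6 1-step routes that fits.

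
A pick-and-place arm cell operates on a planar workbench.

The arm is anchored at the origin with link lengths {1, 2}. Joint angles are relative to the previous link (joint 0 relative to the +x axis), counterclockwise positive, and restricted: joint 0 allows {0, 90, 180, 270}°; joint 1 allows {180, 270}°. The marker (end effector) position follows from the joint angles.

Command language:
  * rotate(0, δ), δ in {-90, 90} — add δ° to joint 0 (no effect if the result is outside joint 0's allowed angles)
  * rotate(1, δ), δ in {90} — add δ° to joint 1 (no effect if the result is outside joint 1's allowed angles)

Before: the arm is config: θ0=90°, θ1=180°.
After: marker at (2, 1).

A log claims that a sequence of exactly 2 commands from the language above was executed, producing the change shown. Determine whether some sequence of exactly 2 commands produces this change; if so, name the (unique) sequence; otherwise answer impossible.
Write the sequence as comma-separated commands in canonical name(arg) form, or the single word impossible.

rotate(1, 90), rotate(1, 90)

t0: config: θ0=90°, θ1=180°
step 1 (rotate(1, 90)): config: θ0=90°, θ1=270°
step 2 (rotate(1, 90)): config: θ0=90°, θ1=270°
no other 2-command option fits: unique.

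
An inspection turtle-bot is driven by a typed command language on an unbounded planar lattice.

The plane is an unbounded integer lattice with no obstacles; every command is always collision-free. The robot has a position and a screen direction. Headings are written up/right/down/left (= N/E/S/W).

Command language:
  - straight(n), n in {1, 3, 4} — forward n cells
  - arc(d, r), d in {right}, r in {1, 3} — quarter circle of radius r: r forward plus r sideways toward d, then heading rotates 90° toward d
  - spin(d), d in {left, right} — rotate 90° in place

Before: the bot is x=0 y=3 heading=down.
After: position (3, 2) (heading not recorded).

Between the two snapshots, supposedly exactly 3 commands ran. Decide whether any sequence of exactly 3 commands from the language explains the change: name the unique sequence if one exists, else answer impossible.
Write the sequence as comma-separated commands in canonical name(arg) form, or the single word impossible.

key: running straight(3) before straight(1) would end elsewhere — order is forced
start: x=0 y=3 heading=down
1. straight(1) → x=0 y=2 heading=down
2. spin(left) → x=0 y=2 heading=right
3. straight(3) → x=3 y=2 heading=right
all 343 alternatives checked — unique.

straight(1), spin(left), straight(3)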